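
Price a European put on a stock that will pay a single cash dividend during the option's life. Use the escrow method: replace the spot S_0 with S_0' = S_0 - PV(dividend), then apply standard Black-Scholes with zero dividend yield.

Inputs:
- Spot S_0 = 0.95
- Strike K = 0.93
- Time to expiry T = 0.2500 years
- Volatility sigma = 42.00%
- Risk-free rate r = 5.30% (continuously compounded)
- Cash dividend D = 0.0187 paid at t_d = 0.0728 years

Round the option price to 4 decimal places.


Answer: Price = 0.0707

Derivation:
PV(D) = D * exp(-r * t_d) = 0.0187 * 0.99614903 = 0.01862799
S_0' = S_0 - PV(D) = 0.9500 - 0.01862799 = 0.93137201
d1 = (ln(S_0'/K) + (r + sigma^2/2)*T) / (sigma*sqrt(T)) = 0.17511522
d2 = d1 - sigma*sqrt(T) = -0.03488478
exp(-rT) = 0.98683739
N(-d1) = 0.43049455; N(-d2) = 0.51391419
P = K * exp(-rT) * N(-d2) - S_0' * N(-d1) = 0.9300 * 0.98683739 * 0.51391419 - 0.93137201 * 0.43049455 = 0.0707


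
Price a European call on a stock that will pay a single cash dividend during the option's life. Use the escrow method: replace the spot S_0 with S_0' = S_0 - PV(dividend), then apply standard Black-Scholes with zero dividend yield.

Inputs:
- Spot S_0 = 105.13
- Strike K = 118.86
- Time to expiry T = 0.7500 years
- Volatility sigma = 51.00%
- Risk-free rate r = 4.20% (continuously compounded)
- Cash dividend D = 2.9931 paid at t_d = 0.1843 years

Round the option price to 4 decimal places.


Answer: Price = 13.1691

Derivation:
PV(D) = D * exp(-r * t_d) = 2.9931 * 0.99228928 = 2.97002105
S_0' = S_0 - PV(D) = 105.1300 - 2.97002105 = 102.15997895
d1 = (ln(S_0'/K) + (r + sigma^2/2)*T) / (sigma*sqrt(T)) = -0.05064567
d2 = d1 - sigma*sqrt(T) = -0.49231863
exp(-rT) = 0.96899096
N(d1) = 0.47980393; N(d2) = 0.31124706
C = S_0' * N(d1) - K * exp(-rT) * N(d2) = 102.15997895 * 0.47980393 - 118.8600 * 0.96899096 * 0.31124706 = 13.1691


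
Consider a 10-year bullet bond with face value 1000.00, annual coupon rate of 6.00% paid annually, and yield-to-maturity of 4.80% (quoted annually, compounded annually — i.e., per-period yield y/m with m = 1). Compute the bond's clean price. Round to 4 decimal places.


Coupon per period c = face * coupon_rate / m = 60.000000
Periods per year m = 1; per-period yield y/m = 0.048000
Number of cashflows N = 10
Cashflows (t years, CF_t, discount factor 1/(1+y/m)^(m*t), PV):
  t = 1.0000: CF_t = 60.000000, DF = 0.954198, PV = 57.251908
  t = 2.0000: CF_t = 60.000000, DF = 0.910495, PV = 54.629684
  t = 3.0000: CF_t = 60.000000, DF = 0.868793, PV = 52.127561
  t = 4.0000: CF_t = 60.000000, DF = 0.829001, PV = 49.740039
  t = 5.0000: CF_t = 60.000000, DF = 0.791031, PV = 47.461869
  t = 6.0000: CF_t = 60.000000, DF = 0.754801, PV = 45.288043
  t = 7.0000: CF_t = 60.000000, DF = 0.720230, PV = 43.213782
  t = 8.0000: CF_t = 60.000000, DF = 0.687242, PV = 41.234524
  t = 9.0000: CF_t = 60.000000, DF = 0.655765, PV = 39.345920
  t = 10.0000: CF_t = 1060.000000, DF = 0.625730, PV = 663.274100
Price P = sum_t PV_t = 1093.567429

Answer: Price = 1093.5674


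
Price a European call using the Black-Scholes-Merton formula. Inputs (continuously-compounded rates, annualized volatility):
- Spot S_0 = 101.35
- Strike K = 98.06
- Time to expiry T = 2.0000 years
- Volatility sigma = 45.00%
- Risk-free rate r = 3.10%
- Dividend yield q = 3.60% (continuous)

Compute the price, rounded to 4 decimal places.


d1 = (ln(S/K) + (r - q + 0.5*sigma^2) * T) / (sigma * sqrt(T)) = 0.35433959
d2 = d1 - sigma * sqrt(T) = -0.28205651
exp(-rT) = 0.93988289; exp(-qT) = 0.93053090
C = S_0 * exp(-qT) * N(d1) - K * exp(-rT) * N(d2)
N(d1) = 0.63845780; N(d2) = 0.38895009
C = 101.3500 * 0.93053090 * 0.63845780 - 98.0600 * 0.93988289 * 0.38895009 = 24.3650

Answer: Price = 24.3650


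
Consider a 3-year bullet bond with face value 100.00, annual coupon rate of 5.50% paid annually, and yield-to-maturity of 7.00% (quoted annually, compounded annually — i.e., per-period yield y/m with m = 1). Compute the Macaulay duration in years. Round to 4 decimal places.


Coupon per period c = face * coupon_rate / m = 5.500000
Periods per year m = 1; per-period yield y/m = 0.070000
Number of cashflows N = 3
Cashflows (t years, CF_t, discount factor 1/(1+y/m)^(m*t), PV):
  t = 1.0000: CF_t = 5.500000, DF = 0.934579, PV = 5.140187
  t = 2.0000: CF_t = 5.500000, DF = 0.873439, PV = 4.803913
  t = 3.0000: CF_t = 105.500000, DF = 0.816298, PV = 86.119426
Price P = sum_t PV_t = 96.063526
Macaulay numerator sum_t t * PV_t:
  t * PV_t at t = 1.0000: 5.140187
  t * PV_t at t = 2.0000: 9.607826
  t * PV_t at t = 3.0000: 258.358278
Macaulay duration D = (sum_t t * PV_t) / P = 273.106291 / 96.063526 = 2.842976

Answer: Macaulay duration = 2.8430 years


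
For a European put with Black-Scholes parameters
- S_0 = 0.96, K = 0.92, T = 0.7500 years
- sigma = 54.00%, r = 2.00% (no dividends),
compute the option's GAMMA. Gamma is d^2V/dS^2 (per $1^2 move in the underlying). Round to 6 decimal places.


Answer: Gamma = 0.833784

Derivation:
d1 = 0.3569085586; d2 = -0.1107451595
phi(d1) = 0.3743251805; exp(-qT) = 1.0000000000; exp(-rT) = 0.9851119396
Gamma = exp(-qT) * phi(d1) / (S * sigma * sqrt(T)) = 1.0000000000 * 0.3743251805 / (0.9600 * 0.5400 * 0.8660254038) = 0.833784


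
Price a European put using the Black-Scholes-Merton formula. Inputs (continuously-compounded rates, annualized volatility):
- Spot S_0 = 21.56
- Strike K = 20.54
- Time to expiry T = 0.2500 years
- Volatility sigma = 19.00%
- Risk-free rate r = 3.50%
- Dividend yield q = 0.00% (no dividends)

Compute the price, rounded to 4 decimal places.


Answer: Price = 0.3343

Derivation:
d1 = (ln(S/K) + (r - q + 0.5*sigma^2) * T) / (sigma * sqrt(T)) = 0.64976886
d2 = d1 - sigma * sqrt(T) = 0.55476886
exp(-rT) = 0.99128817; exp(-qT) = 1.00000000
P = K * exp(-rT) * N(-d2) - S_0 * exp(-qT) * N(-d1)
N(-d1) = 0.25792077; N(-d2) = 0.28952639
P = 20.5400 * 0.99128817 * 0.28952639 - 21.5600 * 1.00000000 * 0.25792077 = 0.3343


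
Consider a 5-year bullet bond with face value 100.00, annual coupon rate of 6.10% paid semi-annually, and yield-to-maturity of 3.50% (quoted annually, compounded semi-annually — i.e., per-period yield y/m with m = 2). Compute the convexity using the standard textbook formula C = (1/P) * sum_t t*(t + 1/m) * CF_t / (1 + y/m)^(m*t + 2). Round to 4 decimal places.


Answer: Convexity = 22.5038

Derivation:
Coupon per period c = face * coupon_rate / m = 3.050000
Periods per year m = 2; per-period yield y/m = 0.017500
Number of cashflows N = 10
Cashflows (t years, CF_t, discount factor 1/(1+y/m)^(m*t), PV):
  t = 0.5000: CF_t = 3.050000, DF = 0.982801, PV = 2.997543
  t = 1.0000: CF_t = 3.050000, DF = 0.965898, PV = 2.945988
  t = 1.5000: CF_t = 3.050000, DF = 0.949285, PV = 2.895320
  t = 2.0000: CF_t = 3.050000, DF = 0.932959, PV = 2.845523
  t = 2.5000: CF_t = 3.050000, DF = 0.916913, PV = 2.796583
  t = 3.0000: CF_t = 3.050000, DF = 0.901143, PV = 2.748485
  t = 3.5000: CF_t = 3.050000, DF = 0.885644, PV = 2.701214
  t = 4.0000: CF_t = 3.050000, DF = 0.870412, PV = 2.654755
  t = 4.5000: CF_t = 3.050000, DF = 0.855441, PV = 2.609096
  t = 5.0000: CF_t = 103.050000, DF = 0.840729, PV = 86.637082
Price P = sum_t PV_t = 111.831590
Convexity numerator sum_t t*(t + 1/m) * CF_t / (1+y/m)^(m*t + 2):
  t = 0.5000: term = 1.447660
  t = 1.0000: term = 4.268285
  t = 1.5000: term = 8.389750
  t = 2.0000: term = 13.742424
  t = 2.5000: term = 20.259101
  t = 3.0000: term = 27.874931
  t = 3.5000: term = 36.527346
  t = 4.0000: term = 46.156000
  t = 4.5000: term = 56.702703
  t = 5.0000: term = 2301.270526
Convexity = (1/P) * sum = 2516.638725 / 111.831590 = 22.503827


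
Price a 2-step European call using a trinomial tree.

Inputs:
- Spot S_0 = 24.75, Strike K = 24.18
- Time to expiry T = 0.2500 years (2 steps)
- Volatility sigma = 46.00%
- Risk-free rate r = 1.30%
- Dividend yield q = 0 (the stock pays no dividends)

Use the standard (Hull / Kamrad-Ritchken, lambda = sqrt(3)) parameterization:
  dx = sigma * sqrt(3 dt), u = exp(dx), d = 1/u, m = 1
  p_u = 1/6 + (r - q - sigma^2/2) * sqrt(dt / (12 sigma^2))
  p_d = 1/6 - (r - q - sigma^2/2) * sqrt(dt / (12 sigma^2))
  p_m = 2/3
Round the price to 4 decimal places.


dt = T/N = 0.125000; dx = sigma*sqrt(3*dt) = 0.281691
u = exp(dx) = 1.325370; d = 1/u = 0.754507
p_u = 0.146077, p_m = 0.666667, p_d = 0.187257
Discount per step: exp(-r*dt) = 0.998376
Stock lattice S(k, j) with j the centered position index:
  k=0: S(0,+0) = 24.7500
  k=1: S(1,-1) = 18.6740; S(1,+0) = 24.7500; S(1,+1) = 32.8029
  k=2: S(2,-2) = 14.0897; S(2,-1) = 18.6740; S(2,+0) = 24.7500; S(2,+1) = 32.8029; S(2,+2) = 43.4760
Terminal payoffs V(N, j) = max(S_T - K, 0):
  V(2,-2) = 0.000000; V(2,-1) = 0.000000; V(2,+0) = 0.570000; V(2,+1) = 8.622896; V(2,+2) = 19.295959
Backward induction: V(k, j) = exp(-r*dt) * [p_u * V(k+1, j+1) + p_m * V(k+1, j) + p_d * V(k+1, j-1)]
  V(1,-1) = exp(-r*dt) * [p_u*0.570000 + p_m*0.000000 + p_d*0.000000] = 0.083129
  V(1,+0) = exp(-r*dt) * [p_u*8.622896 + p_m*0.570000 + p_d*0.000000] = 1.636942
  V(1,+1) = exp(-r*dt) * [p_u*19.295959 + p_m*8.622896 + p_d*0.570000] = 8.659941
  V(0,+0) = exp(-r*dt) * [p_u*8.659941 + p_m*1.636942 + p_d*0.083129] = 2.368026

Answer: Price = V(0,0) = 2.3680


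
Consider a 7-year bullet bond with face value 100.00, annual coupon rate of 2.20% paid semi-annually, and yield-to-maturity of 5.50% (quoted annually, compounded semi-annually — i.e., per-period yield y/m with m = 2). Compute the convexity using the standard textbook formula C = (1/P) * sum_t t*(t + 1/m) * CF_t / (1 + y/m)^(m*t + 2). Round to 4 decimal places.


Coupon per period c = face * coupon_rate / m = 1.100000
Periods per year m = 2; per-period yield y/m = 0.027500
Number of cashflows N = 14
Cashflows (t years, CF_t, discount factor 1/(1+y/m)^(m*t), PV):
  t = 0.5000: CF_t = 1.100000, DF = 0.973236, PV = 1.070560
  t = 1.0000: CF_t = 1.100000, DF = 0.947188, PV = 1.041907
  t = 1.5000: CF_t = 1.100000, DF = 0.921838, PV = 1.014022
  t = 2.0000: CF_t = 1.100000, DF = 0.897166, PV = 0.986882
  t = 2.5000: CF_t = 1.100000, DF = 0.873154, PV = 0.960469
  t = 3.0000: CF_t = 1.100000, DF = 0.849785, PV = 0.934763
  t = 3.5000: CF_t = 1.100000, DF = 0.827041, PV = 0.909745
  t = 4.0000: CF_t = 1.100000, DF = 0.804906, PV = 0.885397
  t = 4.5000: CF_t = 1.100000, DF = 0.783364, PV = 0.861700
  t = 5.0000: CF_t = 1.100000, DF = 0.762398, PV = 0.838638
  t = 5.5000: CF_t = 1.100000, DF = 0.741993, PV = 0.816192
  t = 6.0000: CF_t = 1.100000, DF = 0.722134, PV = 0.794348
  t = 6.5000: CF_t = 1.100000, DF = 0.702807, PV = 0.773088
  t = 7.0000: CF_t = 101.100000, DF = 0.683997, PV = 69.152125
Price P = sum_t PV_t = 81.039837
Convexity numerator sum_t t*(t + 1/m) * CF_t / (1+y/m)^(m*t + 2):
  t = 0.5000: term = 0.507011
  t = 1.0000: term = 1.480323
  t = 1.5000: term = 2.881408
  t = 2.0000: term = 4.673817
  t = 2.5000: term = 6.823091
  t = 3.0000: term = 9.296668
  t = 3.5000: term = 12.063803
  t = 4.0000: term = 15.095479
  t = 4.5000: term = 18.364329
  t = 5.0000: term = 21.844566
  t = 5.5000: term = 25.511901
  t = 6.0000: term = 29.343483
  t = 6.5000: term = 33.317824
  t = 7.0000: term = 3438.754488
Convexity = (1/P) * sum = 3619.958191 / 81.039837 = 44.668873

Answer: Convexity = 44.6689


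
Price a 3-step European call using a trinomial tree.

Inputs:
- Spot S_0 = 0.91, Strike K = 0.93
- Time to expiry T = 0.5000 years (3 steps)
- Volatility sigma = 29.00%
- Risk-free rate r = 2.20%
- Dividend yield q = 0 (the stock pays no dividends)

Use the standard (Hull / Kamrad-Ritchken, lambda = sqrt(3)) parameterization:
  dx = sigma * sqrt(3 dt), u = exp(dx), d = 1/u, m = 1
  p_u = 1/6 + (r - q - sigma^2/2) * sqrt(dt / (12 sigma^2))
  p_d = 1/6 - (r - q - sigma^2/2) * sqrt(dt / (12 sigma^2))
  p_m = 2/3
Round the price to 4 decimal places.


dt = T/N = 0.166667; dx = sigma*sqrt(3*dt) = 0.205061
u = exp(dx) = 1.227600; d = 1/u = 0.814598
p_u = 0.158519, p_m = 0.666667, p_d = 0.174815
Discount per step: exp(-r*dt) = 0.996340
Stock lattice S(k, j) with j the centered position index:
  k=0: S(0,+0) = 0.9100
  k=1: S(1,-1) = 0.7413; S(1,+0) = 0.9100; S(1,+1) = 1.1171
  k=2: S(2,-2) = 0.6038; S(2,-1) = 0.7413; S(2,+0) = 0.9100; S(2,+1) = 1.1171; S(2,+2) = 1.3714
  k=3: S(3,-3) = 0.4919; S(3,-2) = 0.6038; S(3,-1) = 0.7413; S(3,+0) = 0.9100; S(3,+1) = 1.1171; S(3,+2) = 1.3714; S(3,+3) = 1.6835
Terminal payoffs V(N, j) = max(S_T - K, 0):
  V(3,-3) = 0.000000; V(3,-2) = 0.000000; V(3,-1) = 0.000000; V(3,+0) = 0.000000; V(3,+1) = 0.187116; V(3,+2) = 0.441371; V(3,+3) = 0.753495
Backward induction: V(k, j) = exp(-r*dt) * [p_u * V(k+1, j+1) + p_m * V(k+1, j) + p_d * V(k+1, j-1)]
  V(2,-2) = exp(-r*dt) * [p_u*0.000000 + p_m*0.000000 + p_d*0.000000] = 0.000000
  V(2,-1) = exp(-r*dt) * [p_u*0.000000 + p_m*0.000000 + p_d*0.000000] = 0.000000
  V(2,+0) = exp(-r*dt) * [p_u*0.187116 + p_m*0.000000 + p_d*0.000000] = 0.029553
  V(2,+1) = exp(-r*dt) * [p_u*0.441371 + p_m*0.187116 + p_d*0.000000] = 0.193997
  V(2,+2) = exp(-r*dt) * [p_u*0.753495 + p_m*0.441371 + p_d*0.187116] = 0.444767
  V(1,-1) = exp(-r*dt) * [p_u*0.029553 + p_m*0.000000 + p_d*0.000000] = 0.004668
  V(1,+0) = exp(-r*dt) * [p_u*0.193997 + p_m*0.029553 + p_d*0.000000] = 0.050269
  V(1,+1) = exp(-r*dt) * [p_u*0.444767 + p_m*0.193997 + p_d*0.029553] = 0.204251
  V(0,+0) = exp(-r*dt) * [p_u*0.204251 + p_m*0.050269 + p_d*0.004668] = 0.066462

Answer: Price = V(0,0) = 0.0665


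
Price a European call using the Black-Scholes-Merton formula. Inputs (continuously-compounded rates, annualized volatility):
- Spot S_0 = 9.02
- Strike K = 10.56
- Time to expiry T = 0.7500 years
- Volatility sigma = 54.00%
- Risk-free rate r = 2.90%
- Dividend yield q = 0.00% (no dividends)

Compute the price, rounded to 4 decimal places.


Answer: Price = 1.2061

Derivation:
d1 = (ln(S/K) + (r - q + 0.5*sigma^2) * T) / (sigma * sqrt(T)) = -0.05672775
d2 = d1 - sigma * sqrt(T) = -0.52438147
exp(-rT) = 0.97848483; exp(-qT) = 1.00000000
C = S_0 * exp(-qT) * N(d1) - K * exp(-rT) * N(d2)
N(d1) = 0.47738103; N(d2) = 0.30000662
C = 9.0200 * 1.00000000 * 0.47738103 - 10.5600 * 0.97848483 * 0.30000662 = 1.2061


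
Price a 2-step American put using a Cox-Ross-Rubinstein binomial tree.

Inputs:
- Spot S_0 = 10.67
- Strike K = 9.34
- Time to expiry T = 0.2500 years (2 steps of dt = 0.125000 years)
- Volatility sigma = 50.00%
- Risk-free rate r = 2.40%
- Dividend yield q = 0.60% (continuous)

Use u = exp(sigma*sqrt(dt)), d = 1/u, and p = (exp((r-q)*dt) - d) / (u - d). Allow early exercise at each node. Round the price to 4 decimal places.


dt = T/N = 0.125000
u = exp(sigma*sqrt(dt)) = 1.193365; d = 1/u = 0.837967
p = (exp((r-q)*dt) - d) / (u - d) = 0.462259
Discount per step: exp(-r*dt) = 0.997004
Stock lattice S(k, i) with i counting down-moves:
  k=0: S(0,0) = 10.6700
  k=1: S(1,0) = 12.7332; S(1,1) = 8.9411
  k=2: S(2,0) = 15.1953; S(2,1) = 10.6700; S(2,2) = 7.4924
Terminal payoffs V(N, i) = max(K - S_T, 0):
  V(2,0) = 0.000000; V(2,1) = 0.000000; V(2,2) = 1.847649
Backward induction: V(k, i) = exp(-r*dt) * [p * V(k+1, i) + (1-p) * V(k+1, i+1)]; then take max(V_cont, immediate exercise) for American.
  V(1,0) = exp(-r*dt) * [p*0.000000 + (1-p)*0.000000] = 0.000000; exercise = 0.000000; V(1,0) = max -> 0.000000
  V(1,1) = exp(-r*dt) * [p*0.000000 + (1-p)*1.847649] = 0.990581; exercise = 0.398893; V(1,1) = max -> 0.990581
  V(0,0) = exp(-r*dt) * [p*0.000000 + (1-p)*0.990581] = 0.531081; exercise = 0.000000; V(0,0) = max -> 0.531081

Answer: Price = V(0,0) = 0.5311


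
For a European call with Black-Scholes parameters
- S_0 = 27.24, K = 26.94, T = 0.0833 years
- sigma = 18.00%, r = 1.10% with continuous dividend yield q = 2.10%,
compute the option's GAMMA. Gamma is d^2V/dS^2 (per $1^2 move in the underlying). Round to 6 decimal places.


Answer: Gamma = 0.274498

Derivation:
d1 = 0.2231091047; d2 = 0.1711579738
phi(d1) = 0.3891356158; exp(-qT) = 0.9982522291; exp(-rT) = 0.9990841197
Gamma = exp(-qT) * phi(d1) / (S * sigma * sqrt(T)) = 0.9982522291 * 0.3891356158 / (27.2400 * 0.1800 * 0.2886173938) = 0.274498


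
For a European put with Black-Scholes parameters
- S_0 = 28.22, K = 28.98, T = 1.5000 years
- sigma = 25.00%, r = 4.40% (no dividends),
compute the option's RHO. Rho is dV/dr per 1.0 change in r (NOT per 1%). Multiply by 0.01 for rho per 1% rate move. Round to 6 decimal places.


Answer: Rho = -20.741774

Derivation:
d1 = 0.2818546509; d2 = -0.0243315670
phi(d1) = 0.3834064769; exp(-qT) = 1.0000000000; exp(-rT) = 0.9361308643
N(-d2) = 0.5097059331
Rho = -K*T*exp(-rT)*N(-d2) = -28.9800 * 1.5000 * 0.9361308643 * 0.5097059331 = -20.741774


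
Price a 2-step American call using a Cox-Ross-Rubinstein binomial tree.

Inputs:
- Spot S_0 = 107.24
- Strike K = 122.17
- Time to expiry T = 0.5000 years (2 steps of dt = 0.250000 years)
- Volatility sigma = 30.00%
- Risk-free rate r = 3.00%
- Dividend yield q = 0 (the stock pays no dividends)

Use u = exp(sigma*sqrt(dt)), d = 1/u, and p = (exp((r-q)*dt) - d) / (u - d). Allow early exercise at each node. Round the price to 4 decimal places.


Answer: Price = V(0,0) = 5.2900

Derivation:
dt = T/N = 0.250000
u = exp(sigma*sqrt(dt)) = 1.161834; d = 1/u = 0.860708
p = (exp((r-q)*dt) - d) / (u - d) = 0.487570
Discount per step: exp(-r*dt) = 0.992528
Stock lattice S(k, i) with i counting down-moves:
  k=0: S(0,0) = 107.2400
  k=1: S(1,0) = 124.5951; S(1,1) = 92.3023
  k=2: S(2,0) = 144.7589; S(2,1) = 107.2400; S(2,2) = 79.4453
Terminal payoffs V(N, i) = max(S_T - K, 0):
  V(2,0) = 22.588859; V(2,1) = 0.000000; V(2,2) = 0.000000
Backward induction: V(k, i) = exp(-r*dt) * [p * V(k+1, i) + (1-p) * V(k+1, i+1)]; then take max(V_cont, immediate exercise) for American.
  V(1,0) = exp(-r*dt) * [p*22.588859 + (1-p)*0.000000] = 10.931363; exercise = 2.425104; V(1,0) = max -> 10.931363
  V(1,1) = exp(-r*dt) * [p*0.000000 + (1-p)*0.000000] = 0.000000; exercise = 0.000000; V(1,1) = max -> 0.000000
  V(0,0) = exp(-r*dt) * [p*10.931363 + (1-p)*0.000000] = 5.289984; exercise = 0.000000; V(0,0) = max -> 5.289984


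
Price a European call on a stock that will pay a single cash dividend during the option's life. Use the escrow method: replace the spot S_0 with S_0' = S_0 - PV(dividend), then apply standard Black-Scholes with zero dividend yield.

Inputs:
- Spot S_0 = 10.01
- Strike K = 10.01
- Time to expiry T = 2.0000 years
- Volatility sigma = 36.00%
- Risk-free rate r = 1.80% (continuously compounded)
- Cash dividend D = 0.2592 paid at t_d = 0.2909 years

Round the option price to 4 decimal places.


Answer: Price = 1.9983

Derivation:
PV(D) = D * exp(-r * t_d) = 0.2592 * 0.99477748 = 0.25784632
S_0' = S_0 - PV(D) = 10.0100 - 0.25784632 = 9.75215368
d1 = (ln(S_0'/K) + (r + sigma^2/2)*T) / (sigma*sqrt(T)) = 0.27401086
d2 = d1 - sigma*sqrt(T) = -0.23510602
exp(-rT) = 0.96464029
N(d1) = 0.60796186; N(d2) = 0.40706322
C = S_0' * N(d1) - K * exp(-rT) * N(d2) = 9.75215368 * 0.60796186 - 10.0100 * 0.96464029 * 0.40706322 = 1.9983


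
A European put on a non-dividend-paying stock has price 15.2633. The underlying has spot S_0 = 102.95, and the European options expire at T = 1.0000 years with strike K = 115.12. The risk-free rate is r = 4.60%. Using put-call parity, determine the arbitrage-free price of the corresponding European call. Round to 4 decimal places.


Answer: Call price = 8.2689

Derivation:
Put-call parity: C - P = S_0 * exp(-qT) - K * exp(-rT).
S_0 * exp(-qT) = 102.9500 * 1.00000000 = 102.95000000
K * exp(-rT) = 115.1200 * 0.95504196 = 109.94443069
C = P + S*exp(-qT) - K*exp(-rT)
C = 15.2633 + 102.95000000 - 109.94443069 = 8.2689


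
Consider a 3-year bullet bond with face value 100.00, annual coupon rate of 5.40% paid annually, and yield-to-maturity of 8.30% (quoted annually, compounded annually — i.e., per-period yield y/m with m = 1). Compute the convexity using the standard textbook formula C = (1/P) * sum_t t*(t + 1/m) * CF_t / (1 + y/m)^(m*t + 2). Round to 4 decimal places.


Answer: Convexity = 9.5175

Derivation:
Coupon per period c = face * coupon_rate / m = 5.400000
Periods per year m = 1; per-period yield y/m = 0.083000
Number of cashflows N = 3
Cashflows (t years, CF_t, discount factor 1/(1+y/m)^(m*t), PV):
  t = 1.0000: CF_t = 5.400000, DF = 0.923361, PV = 4.986150
  t = 2.0000: CF_t = 5.400000, DF = 0.852596, PV = 4.604016
  t = 3.0000: CF_t = 105.400000, DF = 0.787254, PV = 82.976525
Price P = sum_t PV_t = 92.566690
Convexity numerator sum_t t*(t + 1/m) * CF_t / (1+y/m)^(m*t + 2):
  t = 1.0000: term = 8.502338
  t = 2.0000: term = 23.552184
  t = 3.0000: term = 848.945037
Convexity = (1/P) * sum = 880.999559 / 92.566690 = 9.517458


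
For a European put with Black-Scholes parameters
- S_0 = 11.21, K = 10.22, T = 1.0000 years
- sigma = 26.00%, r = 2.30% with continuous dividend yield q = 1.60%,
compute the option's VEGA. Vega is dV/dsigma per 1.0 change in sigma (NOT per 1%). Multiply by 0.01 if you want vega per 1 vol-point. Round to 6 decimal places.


Answer: Vega = 3.859434

Derivation:
d1 = 0.5125371243; d2 = 0.2525371243
phi(d1) = 0.3498377914; exp(-qT) = 0.9841273201; exp(-rT) = 0.9772624838
Vega = S * exp(-qT) * phi(d1) * sqrt(T) = 11.2100 * 0.9841273201 * 0.3498377914 * 1.0000000000 = 3.859434


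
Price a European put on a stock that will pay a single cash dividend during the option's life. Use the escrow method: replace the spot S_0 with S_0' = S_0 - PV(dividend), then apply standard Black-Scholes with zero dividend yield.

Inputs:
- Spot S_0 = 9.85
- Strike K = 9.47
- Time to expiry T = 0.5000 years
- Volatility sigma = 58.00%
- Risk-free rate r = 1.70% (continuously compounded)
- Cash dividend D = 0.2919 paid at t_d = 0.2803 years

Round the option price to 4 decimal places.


PV(D) = D * exp(-r * t_d) = 0.2919 * 0.99524624 = 0.29051238
S_0' = S_0 - PV(D) = 9.8500 - 0.29051238 = 9.55948762
d1 = (ln(S_0'/K) + (r + sigma^2/2)*T) / (sigma*sqrt(T)) = 0.24871926
d2 = d1 - sigma*sqrt(T) = -0.16140268
exp(-rT) = 0.99153602
N(-d1) = 0.40178898; N(-d2) = 0.56411187
P = K * exp(-rT) * N(-d2) - S_0' * N(-d1) = 9.4700 * 0.99153602 * 0.56411187 - 9.55948762 * 0.40178898 = 1.4560

Answer: Price = 1.4560


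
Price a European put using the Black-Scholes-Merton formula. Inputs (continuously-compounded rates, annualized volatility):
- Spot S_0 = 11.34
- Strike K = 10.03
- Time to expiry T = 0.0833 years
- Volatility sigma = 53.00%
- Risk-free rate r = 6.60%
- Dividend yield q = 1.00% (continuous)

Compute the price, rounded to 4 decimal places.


Answer: Price = 0.1840

Derivation:
d1 = (ln(S/K) + (r - q + 0.5*sigma^2) * T) / (sigma * sqrt(T)) = 0.90947579
d2 = d1 - sigma * sqrt(T) = 0.75650857
exp(-rT) = 0.99451729; exp(-qT) = 0.99916735
P = K * exp(-rT) * N(-d2) - S_0 * exp(-qT) * N(-d1)
N(-d1) = 0.18154952; N(-d2) = 0.22467217
P = 10.0300 * 0.99451729 * 0.22467217 - 11.3400 * 0.99916735 * 0.18154952 = 0.1840


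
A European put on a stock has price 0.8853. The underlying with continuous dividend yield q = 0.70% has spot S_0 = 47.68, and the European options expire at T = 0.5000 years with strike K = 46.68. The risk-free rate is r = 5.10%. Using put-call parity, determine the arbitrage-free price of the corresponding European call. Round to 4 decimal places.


Put-call parity: C - P = S_0 * exp(-qT) - K * exp(-rT).
S_0 * exp(-qT) = 47.6800 * 0.99650612 = 47.51341170
K * exp(-rT) = 46.6800 * 0.97482238 = 45.50470865
C = P + S*exp(-qT) - K*exp(-rT)
C = 0.8853 + 47.51341170 - 45.50470865 = 2.8940

Answer: Call price = 2.8940


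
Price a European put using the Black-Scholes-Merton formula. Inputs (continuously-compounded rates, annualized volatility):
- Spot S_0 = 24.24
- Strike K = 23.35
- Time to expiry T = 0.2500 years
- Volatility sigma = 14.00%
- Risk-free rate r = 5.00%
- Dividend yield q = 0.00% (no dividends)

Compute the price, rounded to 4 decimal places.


d1 = (ln(S/K) + (r - q + 0.5*sigma^2) * T) / (sigma * sqrt(T)) = 0.74795967
d2 = d1 - sigma * sqrt(T) = 0.67795967
exp(-rT) = 0.98757780; exp(-qT) = 1.00000000
P = K * exp(-rT) * N(-d2) - S_0 * exp(-qT) * N(-d1)
N(-d1) = 0.22724224; N(-d2) = 0.24889863
P = 23.3500 * 0.98757780 * 0.24889863 - 24.2400 * 1.00000000 * 0.22724224 = 0.2312

Answer: Price = 0.2312


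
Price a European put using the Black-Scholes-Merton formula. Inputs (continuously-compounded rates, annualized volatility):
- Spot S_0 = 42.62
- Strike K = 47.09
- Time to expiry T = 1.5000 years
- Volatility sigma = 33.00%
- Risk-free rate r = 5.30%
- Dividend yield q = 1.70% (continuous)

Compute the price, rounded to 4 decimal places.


Answer: Price = 7.8245

Derivation:
d1 = (ln(S/K) + (r - q + 0.5*sigma^2) * T) / (sigma * sqrt(T)) = 0.08891886
d2 = d1 - sigma * sqrt(T) = -0.31524695
exp(-rT) = 0.92357802; exp(-qT) = 0.97482238
P = K * exp(-rT) * N(-d2) - S_0 * exp(-qT) * N(-d1)
N(-d1) = 0.46457320; N(-d2) = 0.62371292
P = 47.0900 * 0.92357802 * 0.62371292 - 42.6200 * 0.97482238 * 0.46457320 = 7.8245


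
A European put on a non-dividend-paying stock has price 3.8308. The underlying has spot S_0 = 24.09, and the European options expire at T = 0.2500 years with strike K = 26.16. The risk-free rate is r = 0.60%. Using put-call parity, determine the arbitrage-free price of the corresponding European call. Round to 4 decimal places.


Put-call parity: C - P = S_0 * exp(-qT) - K * exp(-rT).
S_0 * exp(-qT) = 24.0900 * 1.00000000 = 24.09000000
K * exp(-rT) = 26.1600 * 0.99850112 = 26.12078942
C = P + S*exp(-qT) - K*exp(-rT)
C = 3.8308 + 24.09000000 - 26.12078942 = 1.8000

Answer: Call price = 1.8000


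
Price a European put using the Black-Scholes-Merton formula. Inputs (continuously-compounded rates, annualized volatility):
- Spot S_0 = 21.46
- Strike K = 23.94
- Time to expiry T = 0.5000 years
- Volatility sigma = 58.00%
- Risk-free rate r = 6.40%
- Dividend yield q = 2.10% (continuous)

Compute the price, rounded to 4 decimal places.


Answer: Price = 4.6651

Derivation:
d1 = (ln(S/K) + (r - q + 0.5*sigma^2) * T) / (sigma * sqrt(T)) = -0.00916791
d2 = d1 - sigma * sqrt(T) = -0.41928985
exp(-rT) = 0.96850658; exp(-qT) = 0.98955493
P = K * exp(-rT) * N(-d2) - S_0 * exp(-qT) * N(-d1)
N(-d1) = 0.50365742; N(-d2) = 0.66249784
P = 23.9400 * 0.96850658 * 0.66249784 - 21.4600 * 0.98955493 * 0.50365742 = 4.6651


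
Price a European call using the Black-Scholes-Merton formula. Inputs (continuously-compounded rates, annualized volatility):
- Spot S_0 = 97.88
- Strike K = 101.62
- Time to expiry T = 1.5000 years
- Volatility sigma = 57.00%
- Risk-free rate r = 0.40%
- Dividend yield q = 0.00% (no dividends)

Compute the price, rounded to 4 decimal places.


d1 = (ln(S/K) + (r - q + 0.5*sigma^2) * T) / (sigma * sqrt(T)) = 0.30393279
d2 = d1 - sigma * sqrt(T) = -0.39417179
exp(-rT) = 0.99401796; exp(-qT) = 1.00000000
C = S_0 * exp(-qT) * N(d1) - K * exp(-rT) * N(d2)
N(d1) = 0.61941045; N(d2) = 0.34672711
C = 97.8800 * 1.00000000 * 0.61941045 - 101.6200 * 0.99401796 * 0.34672711 = 25.6043

Answer: Price = 25.6043


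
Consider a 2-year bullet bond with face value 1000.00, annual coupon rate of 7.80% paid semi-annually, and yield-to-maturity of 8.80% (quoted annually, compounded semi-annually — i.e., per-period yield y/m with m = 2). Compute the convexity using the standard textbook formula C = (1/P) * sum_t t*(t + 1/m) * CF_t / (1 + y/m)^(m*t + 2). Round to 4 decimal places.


Answer: Convexity = 4.2493

Derivation:
Coupon per period c = face * coupon_rate / m = 39.000000
Periods per year m = 2; per-period yield y/m = 0.044000
Number of cashflows N = 4
Cashflows (t years, CF_t, discount factor 1/(1+y/m)^(m*t), PV):
  t = 0.5000: CF_t = 39.000000, DF = 0.957854, PV = 37.356322
  t = 1.0000: CF_t = 39.000000, DF = 0.917485, PV = 35.781917
  t = 1.5000: CF_t = 39.000000, DF = 0.878817, PV = 34.273867
  t = 2.0000: CF_t = 1039.000000, DF = 0.841779, PV = 874.608216
Price P = sum_t PV_t = 982.020323
Convexity numerator sum_t t*(t + 1/m) * CF_t / (1+y/m)^(m*t + 2):
  t = 0.5000: term = 17.136934
  t = 1.0000: term = 49.244062
  t = 1.5000: term = 94.337284
  t = 2.0000: term = 4012.199874
Convexity = (1/P) * sum = 4172.918153 / 982.020323 = 4.249320


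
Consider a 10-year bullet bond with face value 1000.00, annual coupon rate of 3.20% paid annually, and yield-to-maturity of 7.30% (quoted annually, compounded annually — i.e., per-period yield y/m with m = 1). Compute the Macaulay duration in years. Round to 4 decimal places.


Answer: Macaulay duration = 8.4283 years

Derivation:
Coupon per period c = face * coupon_rate / m = 32.000000
Periods per year m = 1; per-period yield y/m = 0.073000
Number of cashflows N = 10
Cashflows (t years, CF_t, discount factor 1/(1+y/m)^(m*t), PV):
  t = 1.0000: CF_t = 32.000000, DF = 0.931966, PV = 29.822926
  t = 2.0000: CF_t = 32.000000, DF = 0.868561, PV = 27.793967
  t = 3.0000: CF_t = 32.000000, DF = 0.809470, PV = 25.903045
  t = 4.0000: CF_t = 32.000000, DF = 0.754399, PV = 24.140768
  t = 5.0000: CF_t = 32.000000, DF = 0.703075, PV = 22.498386
  t = 6.0000: CF_t = 32.000000, DF = 0.655242, PV = 20.967741
  t = 7.0000: CF_t = 32.000000, DF = 0.610663, PV = 19.541231
  t = 8.0000: CF_t = 32.000000, DF = 0.569118, PV = 18.211772
  t = 9.0000: CF_t = 32.000000, DF = 0.530399, PV = 16.972760
  t = 10.0000: CF_t = 1032.000000, DF = 0.494314, PV = 510.131895
Price P = sum_t PV_t = 715.984492
Macaulay numerator sum_t t * PV_t:
  t * PV_t at t = 1.0000: 29.822926
  t * PV_t at t = 2.0000: 55.587934
  t * PV_t at t = 3.0000: 77.709134
  t * PV_t at t = 4.0000: 96.563074
  t * PV_t at t = 5.0000: 112.491931
  t * PV_t at t = 6.0000: 125.806447
  t * PV_t at t = 7.0000: 136.788619
  t * PV_t at t = 8.0000: 145.694175
  t * PV_t at t = 9.0000: 152.754844
  t * PV_t at t = 10.0000: 5101.318948
Macaulay duration D = (sum_t t * PV_t) / P = 6034.538032 / 715.984492 = 8.428308


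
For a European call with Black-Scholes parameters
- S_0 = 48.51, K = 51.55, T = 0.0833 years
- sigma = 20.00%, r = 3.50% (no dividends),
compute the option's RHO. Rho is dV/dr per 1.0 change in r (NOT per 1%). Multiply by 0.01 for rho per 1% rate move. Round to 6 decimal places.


d1 = -0.9736202567; d2 = -1.0313437354
phi(d1) = 0.2483523599; exp(-qT) = 1.0000000000; exp(-rT) = 0.9970887459
N(d2) = 0.1511898278
Rho = K*T*exp(-rT)*N(d2) = 51.5500 * 0.0833 * 0.9970887459 * 0.1511898278 = 0.647336

Answer: Rho = 0.647336


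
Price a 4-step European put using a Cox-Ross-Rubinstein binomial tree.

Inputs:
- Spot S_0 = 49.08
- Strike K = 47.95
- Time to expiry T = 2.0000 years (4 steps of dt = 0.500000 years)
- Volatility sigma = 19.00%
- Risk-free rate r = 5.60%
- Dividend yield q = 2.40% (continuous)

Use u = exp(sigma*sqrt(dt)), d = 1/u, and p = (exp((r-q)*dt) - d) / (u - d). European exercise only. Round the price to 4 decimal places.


Answer: Price = V(0,0) = 2.9551

Derivation:
dt = T/N = 0.500000
u = exp(sigma*sqrt(dt)) = 1.143793; d = 1/u = 0.874284
p = (exp((r-q)*dt) - d) / (u - d) = 0.526307
Discount per step: exp(-r*dt) = 0.972388
Stock lattice S(k, i) with i counting down-moves:
  k=0: S(0,0) = 49.0800
  k=1: S(1,0) = 56.1374; S(1,1) = 42.9098
  k=2: S(2,0) = 64.2096; S(2,1) = 49.0800; S(2,2) = 37.5154
  k=3: S(3,0) = 73.4425; S(3,1) = 56.1374; S(3,2) = 42.9098; S(3,3) = 32.7991
  k=4: S(4,0) = 84.0030; S(4,1) = 64.2096; S(4,2) = 49.0800; S(4,3) = 37.5154; S(4,4) = 28.6757
Terminal payoffs V(N, i) = max(K - S_T, 0):
  V(4,0) = 0.000000; V(4,1) = 0.000000; V(4,2) = 0.000000; V(4,3) = 10.434618; V(4,4) = 19.274289
Backward induction: V(k, i) = exp(-r*dt) * [p * V(k+1, i) + (1-p) * V(k+1, i+1)].
  V(3,0) = exp(-r*dt) * [p*0.000000 + (1-p)*0.000000] = 0.000000
  V(3,1) = exp(-r*dt) * [p*0.000000 + (1-p)*0.000000] = 0.000000
  V(3,2) = exp(-r*dt) * [p*0.000000 + (1-p)*10.434618] = 4.806322
  V(3,3) = exp(-r*dt) * [p*10.434618 + (1-p)*19.274289] = 14.218170
  V(2,0) = exp(-r*dt) * [p*0.000000 + (1-p)*0.000000] = 0.000000
  V(2,1) = exp(-r*dt) * [p*0.000000 + (1-p)*4.806322] = 2.213855
  V(2,2) = exp(-r*dt) * [p*4.806322 + (1-p)*14.218170] = 9.008833
  V(1,0) = exp(-r*dt) * [p*0.000000 + (1-p)*2.213855] = 1.019731
  V(1,1) = exp(-r*dt) * [p*2.213855 + (1-p)*9.008833] = 5.282583
  V(0,0) = exp(-r*dt) * [p*1.019731 + (1-p)*5.282583] = 2.955100


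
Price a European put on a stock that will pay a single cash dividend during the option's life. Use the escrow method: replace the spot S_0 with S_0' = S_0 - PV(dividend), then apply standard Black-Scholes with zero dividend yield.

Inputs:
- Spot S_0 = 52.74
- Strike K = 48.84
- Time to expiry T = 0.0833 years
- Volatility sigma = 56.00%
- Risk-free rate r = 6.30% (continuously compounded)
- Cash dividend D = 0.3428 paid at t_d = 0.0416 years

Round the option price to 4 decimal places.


PV(D) = D * exp(-r * t_d) = 0.3428 * 0.99738263 = 0.34190277
S_0' = S_0 - PV(D) = 52.7400 - 0.34190277 = 52.39809723
d1 = (ln(S_0'/K) + (r + sigma^2/2)*T) / (sigma*sqrt(T)) = 0.54836543
d2 = d1 - sigma*sqrt(T) = 0.38673969
exp(-rT) = 0.99476585
N(-d1) = 0.29172050; N(-d2) = 0.34947446
P = K * exp(-rT) * N(-d2) - S_0' * N(-d1) = 48.8400 * 0.99476585 * 0.34947446 - 52.39809723 * 0.29172050 = 1.6934

Answer: Price = 1.6934


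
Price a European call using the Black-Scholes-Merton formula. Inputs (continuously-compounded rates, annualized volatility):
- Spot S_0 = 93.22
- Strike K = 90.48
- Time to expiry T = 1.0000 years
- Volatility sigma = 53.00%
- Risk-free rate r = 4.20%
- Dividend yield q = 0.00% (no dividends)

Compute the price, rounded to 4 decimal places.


Answer: Price = 22.2060

Derivation:
d1 = (ln(S/K) + (r - q + 0.5*sigma^2) * T) / (sigma * sqrt(T)) = 0.40053483
d2 = d1 - sigma * sqrt(T) = -0.12946517
exp(-rT) = 0.95886978; exp(-qT) = 1.00000000
C = S_0 * exp(-qT) * N(d1) - K * exp(-rT) * N(d2)
N(d1) = 0.65561868; N(d2) = 0.44849479
C = 93.2200 * 1.00000000 * 0.65561868 - 90.4800 * 0.95886978 * 0.44849479 = 22.2060


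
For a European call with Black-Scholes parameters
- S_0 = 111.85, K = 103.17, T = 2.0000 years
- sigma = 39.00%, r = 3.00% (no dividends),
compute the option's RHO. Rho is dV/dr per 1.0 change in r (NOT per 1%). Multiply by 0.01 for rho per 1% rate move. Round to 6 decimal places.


Answer: Rho = 95.570920

Derivation:
d1 = 0.5310201039; d2 = -0.0205231854
phi(d1) = 0.3464801641; exp(-qT) = 1.0000000000; exp(-rT) = 0.9417645336
N(d2) = 0.4918130084
Rho = K*T*exp(-rT)*N(d2) = 103.1700 * 2.0000 * 0.9417645336 * 0.4918130084 = 95.570920


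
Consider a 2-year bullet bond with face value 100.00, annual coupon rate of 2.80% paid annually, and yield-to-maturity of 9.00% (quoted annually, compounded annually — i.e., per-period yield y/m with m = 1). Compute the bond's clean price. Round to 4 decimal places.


Answer: Price = 89.0935

Derivation:
Coupon per period c = face * coupon_rate / m = 2.800000
Periods per year m = 1; per-period yield y/m = 0.090000
Number of cashflows N = 2
Cashflows (t years, CF_t, discount factor 1/(1+y/m)^(m*t), PV):
  t = 1.0000: CF_t = 2.800000, DF = 0.917431, PV = 2.568807
  t = 2.0000: CF_t = 102.800000, DF = 0.841680, PV = 86.524703
Price P = sum_t PV_t = 89.093511


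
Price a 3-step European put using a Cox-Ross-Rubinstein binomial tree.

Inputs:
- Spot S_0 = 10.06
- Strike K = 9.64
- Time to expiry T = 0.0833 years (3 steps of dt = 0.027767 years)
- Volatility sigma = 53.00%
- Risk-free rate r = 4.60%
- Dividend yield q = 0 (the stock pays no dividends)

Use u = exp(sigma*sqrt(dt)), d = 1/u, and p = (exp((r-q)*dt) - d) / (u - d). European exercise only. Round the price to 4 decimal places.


dt = T/N = 0.027767
u = exp(sigma*sqrt(dt)) = 1.092333; d = 1/u = 0.915472
p = (exp((r-q)*dt) - d) / (u - d) = 0.485162
Discount per step: exp(-r*dt) = 0.998724
Stock lattice S(k, i) with i counting down-moves:
  k=0: S(0,0) = 10.0600
  k=1: S(1,0) = 10.9889; S(1,1) = 9.2096
  k=2: S(2,0) = 12.0035; S(2,1) = 10.0600; S(2,2) = 8.4312
  k=3: S(3,0) = 13.1118; S(3,1) = 10.9889; S(3,2) = 9.2096; S(3,3) = 7.7185
Terminal payoffs V(N, i) = max(K - S_T, 0):
  V(3,0) = 0.000000; V(3,1) = 0.000000; V(3,2) = 0.430353; V(3,3) = 1.921499
Backward induction: V(k, i) = exp(-r*dt) * [p * V(k+1, i) + (1-p) * V(k+1, i+1)].
  V(2,0) = exp(-r*dt) * [p*0.000000 + (1-p)*0.000000] = 0.000000
  V(2,1) = exp(-r*dt) * [p*0.000000 + (1-p)*0.430353] = 0.221279
  V(2,2) = exp(-r*dt) * [p*0.430353 + (1-p)*1.921499] = 1.196523
  V(1,0) = exp(-r*dt) * [p*0.000000 + (1-p)*0.221279] = 0.113778
  V(1,1) = exp(-r*dt) * [p*0.221279 + (1-p)*1.196523] = 0.722448
  V(0,0) = exp(-r*dt) * [p*0.113778 + (1-p)*0.722448] = 0.426599

Answer: Price = V(0,0) = 0.4266


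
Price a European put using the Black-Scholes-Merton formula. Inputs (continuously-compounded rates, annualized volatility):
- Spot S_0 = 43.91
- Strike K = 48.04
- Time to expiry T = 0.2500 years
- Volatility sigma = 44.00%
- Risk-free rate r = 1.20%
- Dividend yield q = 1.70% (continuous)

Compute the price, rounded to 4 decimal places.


d1 = (ln(S/K) + (r - q + 0.5*sigma^2) * T) / (sigma * sqrt(T)) = -0.30428142
d2 = d1 - sigma * sqrt(T) = -0.52428142
exp(-rT) = 0.99700450; exp(-qT) = 0.99575902
P = K * exp(-rT) * N(-d2) - S_0 * exp(-qT) * N(-d1)
N(-d1) = 0.61954325; N(-d2) = 0.69995859
P = 48.0400 * 0.99700450 * 0.69995859 - 43.9100 * 0.99575902 * 0.61954325 = 6.4365

Answer: Price = 6.4365


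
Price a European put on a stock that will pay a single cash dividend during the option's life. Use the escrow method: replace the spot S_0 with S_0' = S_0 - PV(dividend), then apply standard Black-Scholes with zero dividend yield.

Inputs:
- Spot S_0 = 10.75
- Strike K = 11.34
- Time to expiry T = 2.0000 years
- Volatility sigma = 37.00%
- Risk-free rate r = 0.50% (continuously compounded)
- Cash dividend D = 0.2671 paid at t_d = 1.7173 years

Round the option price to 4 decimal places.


Answer: Price = 2.6303

Derivation:
PV(D) = D * exp(-r * t_d) = 0.2671 * 0.99145026 = 0.26481636
S_0' = S_0 - PV(D) = 10.7500 - 0.26481636 = 10.48518364
d1 = (ln(S_0'/K) + (r + sigma^2/2)*T) / (sigma*sqrt(T)) = 0.13096168
d2 = d1 - sigma*sqrt(T) = -0.39229734
exp(-rT) = 0.99004983
N(-d1) = 0.44790281; N(-d2) = 0.65258073
P = K * exp(-rT) * N(-d2) - S_0' * N(-d1) = 11.3400 * 0.99004983 * 0.65258073 - 10.48518364 * 0.44790281 = 2.6303


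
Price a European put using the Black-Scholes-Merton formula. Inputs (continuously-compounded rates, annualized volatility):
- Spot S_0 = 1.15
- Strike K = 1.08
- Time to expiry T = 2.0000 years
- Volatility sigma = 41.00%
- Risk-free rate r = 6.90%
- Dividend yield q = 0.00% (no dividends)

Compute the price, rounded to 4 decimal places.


Answer: Price = 0.1476

Derivation:
d1 = (ln(S/K) + (r - q + 0.5*sigma^2) * T) / (sigma * sqrt(T)) = 0.63622519
d2 = d1 - sigma * sqrt(T) = 0.05639763
exp(-rT) = 0.87109869; exp(-qT) = 1.00000000
P = K * exp(-rT) * N(-d2) - S_0 * exp(-qT) * N(-d1)
N(-d1) = 0.26231483; N(-d2) = 0.47751252
P = 1.0800 * 0.87109869 * 0.47751252 - 1.1500 * 1.00000000 * 0.26231483 = 0.1476


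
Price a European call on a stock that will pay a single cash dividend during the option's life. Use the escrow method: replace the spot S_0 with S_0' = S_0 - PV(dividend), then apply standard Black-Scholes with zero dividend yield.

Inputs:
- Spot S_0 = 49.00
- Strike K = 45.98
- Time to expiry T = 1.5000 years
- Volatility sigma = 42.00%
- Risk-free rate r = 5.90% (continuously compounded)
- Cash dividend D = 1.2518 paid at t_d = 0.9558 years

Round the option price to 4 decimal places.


Answer: Price = 12.2625

Derivation:
PV(D) = D * exp(-r * t_d) = 1.2518 * 0.94516837 = 1.18316176
S_0' = S_0 - PV(D) = 49.0000 - 1.18316176 = 47.81683824
d1 = (ln(S_0'/K) + (r + sigma^2/2)*T) / (sigma*sqrt(T)) = 0.50539451
d2 = d1 - sigma*sqrt(T) = -0.00899833
exp(-rT) = 0.91530311
N(d1) = 0.69335911; N(d2) = 0.49641023
C = S_0' * N(d1) - K * exp(-rT) * N(d2) = 47.81683824 * 0.69335911 - 45.9800 * 0.91530311 * 0.49641023 = 12.2625


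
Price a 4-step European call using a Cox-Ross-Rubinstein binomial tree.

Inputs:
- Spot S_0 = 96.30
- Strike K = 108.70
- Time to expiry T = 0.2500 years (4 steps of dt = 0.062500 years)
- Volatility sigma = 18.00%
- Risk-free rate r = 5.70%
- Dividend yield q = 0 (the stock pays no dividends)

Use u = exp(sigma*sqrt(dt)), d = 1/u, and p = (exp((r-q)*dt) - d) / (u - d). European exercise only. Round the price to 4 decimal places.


Answer: Price = V(0,0) = 0.5066

Derivation:
dt = T/N = 0.062500
u = exp(sigma*sqrt(dt)) = 1.046028; d = 1/u = 0.955997
p = (exp((r-q)*dt) - d) / (u - d) = 0.528392
Discount per step: exp(-r*dt) = 0.996444
Stock lattice S(k, i) with i counting down-moves:
  k=0: S(0,0) = 96.3000
  k=1: S(1,0) = 100.7325; S(1,1) = 92.0626
  k=2: S(2,0) = 105.3690; S(2,1) = 96.3000; S(2,2) = 88.0116
  k=3: S(3,0) = 110.2189; S(3,1) = 100.7325; S(3,2) = 92.0626; S(3,3) = 84.1388
  k=4: S(4,0) = 115.2920; S(4,1) = 105.3690; S(4,2) = 96.3000; S(4,3) = 88.0116; S(4,4) = 80.4365
Terminal payoffs V(N, i) = max(S_T - K, 0):
  V(4,0) = 6.592032; V(4,1) = 0.000000; V(4,2) = 0.000000; V(4,3) = 0.000000; V(4,4) = 0.000000
Backward induction: V(k, i) = exp(-r*dt) * [p * V(k+1, i) + (1-p) * V(k+1, i+1)].
  V(3,0) = exp(-r*dt) * [p*6.592032 + (1-p)*0.000000] = 3.470793
  V(3,1) = exp(-r*dt) * [p*0.000000 + (1-p)*0.000000] = 0.000000
  V(3,2) = exp(-r*dt) * [p*0.000000 + (1-p)*0.000000] = 0.000000
  V(3,3) = exp(-r*dt) * [p*0.000000 + (1-p)*0.000000] = 0.000000
  V(2,0) = exp(-r*dt) * [p*3.470793 + (1-p)*0.000000] = 1.827419
  V(2,1) = exp(-r*dt) * [p*0.000000 + (1-p)*0.000000] = 0.000000
  V(2,2) = exp(-r*dt) * [p*0.000000 + (1-p)*0.000000] = 0.000000
  V(1,0) = exp(-r*dt) * [p*1.827419 + (1-p)*0.000000] = 0.962161
  V(1,1) = exp(-r*dt) * [p*0.000000 + (1-p)*0.000000] = 0.000000
  V(0,0) = exp(-r*dt) * [p*0.962161 + (1-p)*0.000000] = 0.506590
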